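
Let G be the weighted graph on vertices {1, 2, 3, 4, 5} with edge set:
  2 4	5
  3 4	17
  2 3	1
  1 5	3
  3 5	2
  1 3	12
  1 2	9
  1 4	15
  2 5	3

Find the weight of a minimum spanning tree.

11

Kruskal: consider edges lightest-first.
2 3 (1): add — endpoints in different components.
3 5 (2): add — endpoints in different components.
1 5 (3): add — endpoints in different components.
2 5 (3): skip — 2 and 5 already connected.
2 4 (5): add — endpoints in different components.
MST edges: 2 3, 3 5, 1 5, 2 4; total weight 1+2+3+5 = 11.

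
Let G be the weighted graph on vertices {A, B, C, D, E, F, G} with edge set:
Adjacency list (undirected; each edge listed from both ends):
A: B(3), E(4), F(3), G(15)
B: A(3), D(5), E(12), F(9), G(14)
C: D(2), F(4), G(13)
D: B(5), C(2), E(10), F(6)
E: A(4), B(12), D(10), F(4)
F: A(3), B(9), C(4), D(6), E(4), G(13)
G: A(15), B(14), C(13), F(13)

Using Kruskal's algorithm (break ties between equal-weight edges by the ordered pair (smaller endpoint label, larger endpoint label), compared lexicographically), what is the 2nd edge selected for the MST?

A-B

Kruskal: consider edges lightest-first.
C—D (2): add. Components now {A} {B} {C,D} {E} {F} {G}
A—B (3): add. Components now {A,B} {C,D} {E} {F} {G}
A—F (3): add. Components now {A,B,F} {C,D} {E} {G}
A—E (4): add. Components now {A,B,E,F} {C,D} {G}
C—F (4): add. Components now {A,B,C,D,E,F} {G}
E—F (4): skip — E and F already connected.
B—D (5): skip — B and D already connected.
D—F (6): skip — D and F already connected.
B—F (9): skip — B and F already connected.
D—E (10): skip — D and E already connected.
B—E (12): skip — B and E already connected.
C—G (13): add. Components now {A,B,C,D,E,F,G}
The 2nd edge added is A—B.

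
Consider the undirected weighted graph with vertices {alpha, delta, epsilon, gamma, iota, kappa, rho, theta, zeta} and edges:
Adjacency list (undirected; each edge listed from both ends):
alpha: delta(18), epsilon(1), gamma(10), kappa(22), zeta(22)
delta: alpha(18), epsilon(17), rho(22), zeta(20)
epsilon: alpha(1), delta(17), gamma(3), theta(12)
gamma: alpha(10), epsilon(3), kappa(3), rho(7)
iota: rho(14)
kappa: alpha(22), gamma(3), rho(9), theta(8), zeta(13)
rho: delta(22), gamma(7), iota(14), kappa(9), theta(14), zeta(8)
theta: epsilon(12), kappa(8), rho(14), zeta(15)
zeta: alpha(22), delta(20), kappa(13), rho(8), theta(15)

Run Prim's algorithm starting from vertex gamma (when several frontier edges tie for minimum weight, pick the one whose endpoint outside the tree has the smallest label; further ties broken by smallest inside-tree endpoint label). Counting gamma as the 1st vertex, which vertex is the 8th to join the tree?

iota

Prim, starting at gamma.
Step 1: cheapest edge leaving the tree is epsilon–gamma (3); add epsilon.
Step 2: cheapest edge leaving the tree is alpha–epsilon (1); add alpha.
Step 3: cheapest edge leaving the tree is gamma–kappa (3); add kappa.
Step 4: cheapest edge leaving the tree is gamma–rho (7); add rho.
Step 5: cheapest edge leaving the tree is kappa–theta (8); add theta.
Step 6: cheapest edge leaving the tree is rho–zeta (8); add zeta.
Step 7: cheapest edge leaving the tree is iota–rho (14); add iota.
Step 8: cheapest edge leaving the tree is delta–epsilon (17); add delta.
Vertex order: gamma, epsilon, alpha, kappa, rho, theta, zeta, iota, delta. The 8th vertex is iota.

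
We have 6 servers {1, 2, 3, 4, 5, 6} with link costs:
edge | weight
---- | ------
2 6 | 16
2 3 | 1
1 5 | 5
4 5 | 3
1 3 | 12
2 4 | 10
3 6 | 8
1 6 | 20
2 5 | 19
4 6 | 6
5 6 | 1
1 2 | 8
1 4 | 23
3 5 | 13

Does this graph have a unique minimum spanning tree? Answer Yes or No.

Sort edges by weight, then run Kruskal:
2 3 (1): add — endpoints in different components.
5 6 (1): add — endpoints in different components.
4 5 (3): add — endpoints in different components.
1 5 (5): add — endpoints in different components.
4 6 (6): skip — 4 and 6 already connected.
1 2 (8): add — endpoints in different components.
Non-tree edge 3 6 has weight 8, equal to the heaviest edge on its tree cycle — swapping gives another MST of the same weight. Not unique.

No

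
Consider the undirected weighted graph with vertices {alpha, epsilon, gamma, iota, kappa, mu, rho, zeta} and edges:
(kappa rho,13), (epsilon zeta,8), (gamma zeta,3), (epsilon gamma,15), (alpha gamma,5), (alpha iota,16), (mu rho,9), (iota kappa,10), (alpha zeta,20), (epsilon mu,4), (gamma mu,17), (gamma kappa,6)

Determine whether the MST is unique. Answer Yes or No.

Kruskal: consider edges lightest-first.
gamma zeta (3): add — endpoints in different components.
epsilon mu (4): add — endpoints in different components.
alpha gamma (5): add — endpoints in different components.
gamma kappa (6): add — endpoints in different components.
epsilon zeta (8): add — endpoints in different components.
mu rho (9): add — endpoints in different components.
iota kappa (10): add — endpoints in different components.
Every non-tree edge has weight strictly greater than the heaviest edge on the tree path between its endpoints, so the MST is unique.

Yes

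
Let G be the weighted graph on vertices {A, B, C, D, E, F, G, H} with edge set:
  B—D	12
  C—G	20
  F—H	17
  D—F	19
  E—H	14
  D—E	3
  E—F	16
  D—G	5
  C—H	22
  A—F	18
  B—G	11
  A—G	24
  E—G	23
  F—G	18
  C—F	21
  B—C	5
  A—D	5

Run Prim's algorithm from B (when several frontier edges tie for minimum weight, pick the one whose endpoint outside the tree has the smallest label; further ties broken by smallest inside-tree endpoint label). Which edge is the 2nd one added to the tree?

B-G

Prim's algorithm from B:
Step 1: cheapest edge leaving the tree is B—C (5); add C.
Step 2: cheapest edge leaving the tree is B—G (11); add G.
Step 3: cheapest edge leaving the tree is D—G (5); add D.
Step 4: cheapest edge leaving the tree is D—E (3); add E.
Step 5: cheapest edge leaving the tree is A—D (5); add A.
Step 6: cheapest edge leaving the tree is E—H (14); add H.
Step 7: cheapest edge leaving the tree is E—F (16); add F.
The 2nd edge added is B—G.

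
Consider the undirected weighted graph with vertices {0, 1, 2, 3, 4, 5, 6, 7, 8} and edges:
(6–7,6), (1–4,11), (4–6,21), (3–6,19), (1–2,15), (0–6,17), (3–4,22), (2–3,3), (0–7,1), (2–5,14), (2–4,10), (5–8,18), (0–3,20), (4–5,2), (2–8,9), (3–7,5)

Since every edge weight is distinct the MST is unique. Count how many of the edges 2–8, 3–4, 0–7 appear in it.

Kruskal's algorithm — process edges by increasing weight (ties by edge label):
0–7 (1): add — endpoints in different components.
4–5 (2): add — endpoints in different components.
2–3 (3): add — endpoints in different components.
3–7 (5): add — endpoints in different components.
6–7 (6): add — endpoints in different components.
2–8 (9): add — endpoints in different components.
2–4 (10): add — endpoints in different components.
1–4 (11): add — endpoints in different components.
MST edge set: {0–7, 4–5, 2–3, 3–7, 6–7, 2–8, 2–4, 1–4}.
Of the listed edges, {2–8, 0–7} are in the MST → 2.

2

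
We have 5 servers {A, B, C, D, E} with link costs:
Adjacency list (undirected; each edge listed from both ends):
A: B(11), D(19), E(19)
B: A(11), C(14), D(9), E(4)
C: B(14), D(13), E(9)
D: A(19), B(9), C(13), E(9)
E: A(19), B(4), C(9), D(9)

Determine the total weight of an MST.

33

Sort edges by weight, then run Kruskal:
B–E (4): add — endpoints in different components.
B–D (9): add — endpoints in different components.
C–E (9): add — endpoints in different components.
D–E (9): skip — D and E already connected.
A–B (11): add — endpoints in different components.
MST edges: B–E, B–D, C–E, A–B; total weight 4+9+9+11 = 33.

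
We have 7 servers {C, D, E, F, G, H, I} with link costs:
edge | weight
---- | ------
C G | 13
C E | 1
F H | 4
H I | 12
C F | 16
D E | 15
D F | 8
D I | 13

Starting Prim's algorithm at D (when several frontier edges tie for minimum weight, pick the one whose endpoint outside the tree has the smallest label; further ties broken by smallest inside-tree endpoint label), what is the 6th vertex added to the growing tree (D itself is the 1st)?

Prim's algorithm from D:
Step 1: frontier [D F 8, D I 13, D E 15] → take D F (8); add F.
Step 2: frontier [D I 13, D E 15, F H 4, C F 16] → take F H (4); add H.
Step 3: frontier [D I 13, D E 15, C F 16, H I 12] → take H I (12); add I.
Step 4: frontier [D E 15, C F 16] → take D E (15); add E.
Step 5: frontier [C E 1, C F 16] → take C E (1); add C.
Step 6: frontier [C G 13] → take C G (13); add G.
Vertex order: D, F, H, I, E, C, G. The 6th vertex is C.

C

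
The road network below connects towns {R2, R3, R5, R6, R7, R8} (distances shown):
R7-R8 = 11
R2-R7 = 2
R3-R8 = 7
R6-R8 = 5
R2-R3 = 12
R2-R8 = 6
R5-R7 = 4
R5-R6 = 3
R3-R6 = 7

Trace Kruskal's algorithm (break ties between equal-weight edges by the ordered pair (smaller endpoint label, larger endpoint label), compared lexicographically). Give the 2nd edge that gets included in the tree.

Kruskal: consider edges lightest-first.
R2-R7 (2): add — endpoints in different components.
R5-R6 (3): add — endpoints in different components.
R5-R7 (4): add — endpoints in different components.
R6-R8 (5): add — endpoints in different components.
R2-R8 (6): skip — R2 and R8 already connected.
R3-R6 (7): add — endpoints in different components.
The 2nd edge added is R5-R6.

R5-R6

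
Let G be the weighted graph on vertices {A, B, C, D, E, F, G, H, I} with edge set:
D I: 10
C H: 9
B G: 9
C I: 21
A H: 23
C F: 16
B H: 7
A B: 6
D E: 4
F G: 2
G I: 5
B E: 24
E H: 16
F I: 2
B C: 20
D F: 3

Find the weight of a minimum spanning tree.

Grow the tree from I using Prim:
Step 1: cheapest edge leaving the tree is F I (2); add F.
Step 2: cheapest edge leaving the tree is F G (2); add G.
Step 3: cheapest edge leaving the tree is D F (3); add D.
Step 4: cheapest edge leaving the tree is D E (4); add E.
Step 5: cheapest edge leaving the tree is B G (9); add B.
Step 6: cheapest edge leaving the tree is A B (6); add A.
Step 7: cheapest edge leaving the tree is B H (7); add H.
Step 8: cheapest edge leaving the tree is C H (9); add C.
MST edges: F I, F G, D F, D E, B G, A B, B H, C H; total weight 2+2+3+4+9+6+7+9 = 42.

42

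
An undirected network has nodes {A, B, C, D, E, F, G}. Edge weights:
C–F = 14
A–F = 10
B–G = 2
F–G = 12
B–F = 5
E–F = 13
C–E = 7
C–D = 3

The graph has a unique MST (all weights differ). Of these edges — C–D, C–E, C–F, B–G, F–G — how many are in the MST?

3

Sort edges by weight, then run Kruskal:
B–G (2): add. Components now {A} {B,G} {C} {D} {E} {F}
C–D (3): add. Components now {A} {B,G} {C,D} {E} {F}
B–F (5): add. Components now {A} {B,F,G} {C,D} {E}
C–E (7): add. Components now {A} {B,F,G} {C,D,E}
A–F (10): add. Components now {A,B,F,G} {C,D,E}
F–G (12): skip — F and G already connected.
E–F (13): add. Components now {A,B,C,D,E,F,G}
MST edge set: {B–G, C–D, B–F, C–E, A–F, E–F}.
Of the listed edges, {C–D, C–E, B–G} are in the MST → 3.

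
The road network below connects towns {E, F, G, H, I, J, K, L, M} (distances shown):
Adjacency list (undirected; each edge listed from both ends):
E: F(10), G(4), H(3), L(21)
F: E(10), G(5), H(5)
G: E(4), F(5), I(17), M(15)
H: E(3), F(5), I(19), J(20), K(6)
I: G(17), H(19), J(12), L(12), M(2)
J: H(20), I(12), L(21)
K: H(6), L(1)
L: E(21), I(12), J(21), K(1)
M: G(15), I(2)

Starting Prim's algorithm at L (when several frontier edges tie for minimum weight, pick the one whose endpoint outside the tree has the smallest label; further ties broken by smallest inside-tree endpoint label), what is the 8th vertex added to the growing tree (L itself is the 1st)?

M

Grow the tree from L using Prim:
Step 1: cheapest edge leaving the tree is K L (1); add K.
Step 2: cheapest edge leaving the tree is H K (6); add H.
Step 3: cheapest edge leaving the tree is E H (3); add E.
Step 4: cheapest edge leaving the tree is E G (4); add G.
Step 5: cheapest edge leaving the tree is F G (5); add F.
Step 6: cheapest edge leaving the tree is I L (12); add I.
Step 7: cheapest edge leaving the tree is I M (2); add M.
Step 8: cheapest edge leaving the tree is I J (12); add J.
Vertex order: L, K, H, E, G, F, I, M, J. The 8th vertex is M.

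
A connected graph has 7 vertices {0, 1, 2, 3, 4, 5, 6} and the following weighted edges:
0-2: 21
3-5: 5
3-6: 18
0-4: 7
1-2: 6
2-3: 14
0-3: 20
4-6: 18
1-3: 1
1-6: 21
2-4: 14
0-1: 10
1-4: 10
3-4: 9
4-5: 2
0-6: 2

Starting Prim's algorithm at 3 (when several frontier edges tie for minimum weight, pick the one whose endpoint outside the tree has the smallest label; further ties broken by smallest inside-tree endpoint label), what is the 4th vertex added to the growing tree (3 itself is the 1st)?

4

Prim, starting at 3.
Step 1: cheapest edge leaving the tree is 1-3 (1); add 1.
Step 2: cheapest edge leaving the tree is 3-5 (5); add 5.
Step 3: cheapest edge leaving the tree is 4-5 (2); add 4.
Step 4: cheapest edge leaving the tree is 1-2 (6); add 2.
Step 5: cheapest edge leaving the tree is 0-4 (7); add 0.
Step 6: cheapest edge leaving the tree is 0-6 (2); add 6.
Vertex order: 3, 1, 5, 4, 2, 0, 6. The 4th vertex is 4.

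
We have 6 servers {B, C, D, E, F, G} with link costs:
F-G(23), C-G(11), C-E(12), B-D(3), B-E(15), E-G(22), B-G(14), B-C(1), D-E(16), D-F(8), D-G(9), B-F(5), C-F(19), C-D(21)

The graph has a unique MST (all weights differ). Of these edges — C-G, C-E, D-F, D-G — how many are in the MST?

2

Kruskal: consider edges lightest-first.
B-C (1): add. Components now {B,C} {D} {E} {F} {G}
B-D (3): add. Components now {B,C,D} {E} {F} {G}
B-F (5): add. Components now {B,C,D,F} {E} {G}
D-F (8): skip — D and F already connected.
D-G (9): add. Components now {B,C,D,F,G} {E}
C-G (11): skip — C and G already connected.
C-E (12): add. Components now {B,C,D,E,F,G}
MST edge set: {B-C, B-D, B-F, D-G, C-E}.
Of the listed edges, {C-E, D-G} are in the MST → 2.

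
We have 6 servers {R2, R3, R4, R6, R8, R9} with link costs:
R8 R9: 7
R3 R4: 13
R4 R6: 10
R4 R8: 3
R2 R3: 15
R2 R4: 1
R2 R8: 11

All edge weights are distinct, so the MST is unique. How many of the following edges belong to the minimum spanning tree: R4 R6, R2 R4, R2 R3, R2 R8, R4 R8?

Kruskal's algorithm — process edges by increasing weight (ties by edge label):
R2 R4 (1): add. Components now {R2,R4} {R9} {R3} {R6} {R8}
R4 R8 (3): add. Components now {R2,R4,R8} {R9} {R3} {R6}
R8 R9 (7): add. Components now {R2,R4,R8,R9} {R3} {R6}
R4 R6 (10): add. Components now {R2,R4,R6,R8,R9} {R3}
R2 R8 (11): skip — R2 and R8 already connected.
R3 R4 (13): add. Components now {R2,R3,R4,R6,R8,R9}
MST edge set: {R2 R4, R4 R8, R8 R9, R4 R6, R3 R4}.
Of the listed edges, {R4 R6, R2 R4, R4 R8} are in the MST → 3.

3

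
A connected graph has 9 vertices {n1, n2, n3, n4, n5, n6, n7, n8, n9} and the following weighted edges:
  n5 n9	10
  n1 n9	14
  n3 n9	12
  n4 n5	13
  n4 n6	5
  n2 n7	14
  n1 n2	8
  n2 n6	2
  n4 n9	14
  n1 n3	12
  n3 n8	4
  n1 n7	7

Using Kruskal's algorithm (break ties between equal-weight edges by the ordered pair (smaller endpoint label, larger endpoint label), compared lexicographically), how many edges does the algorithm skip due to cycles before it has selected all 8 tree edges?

Kruskal: consider edges lightest-first.
n2 n6 (2): add — endpoints in different components.
n3 n8 (4): add — endpoints in different components.
n4 n6 (5): add — endpoints in different components.
n1 n7 (7): add — endpoints in different components.
n1 n2 (8): add — endpoints in different components.
n5 n9 (10): add — endpoints in different components.
n1 n3 (12): add — endpoints in different components.
n3 n9 (12): add — endpoints in different components.
Edges rejected before the tree was complete: 0.

0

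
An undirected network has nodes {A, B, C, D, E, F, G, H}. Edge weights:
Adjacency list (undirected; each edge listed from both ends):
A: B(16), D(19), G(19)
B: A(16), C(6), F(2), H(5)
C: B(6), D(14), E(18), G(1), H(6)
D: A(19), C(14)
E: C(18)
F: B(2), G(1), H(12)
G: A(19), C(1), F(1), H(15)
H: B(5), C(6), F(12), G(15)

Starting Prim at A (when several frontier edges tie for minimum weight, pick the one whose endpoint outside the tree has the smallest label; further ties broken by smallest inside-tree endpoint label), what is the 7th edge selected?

Grow the tree from A using Prim:
Step 1: cheapest edge leaving the tree is A–B (16); add B.
Step 2: cheapest edge leaving the tree is B–F (2); add F.
Step 3: cheapest edge leaving the tree is F–G (1); add G.
Step 4: cheapest edge leaving the tree is C–G (1); add C.
Step 5: cheapest edge leaving the tree is B–H (5); add H.
Step 6: cheapest edge leaving the tree is C–D (14); add D.
Step 7: cheapest edge leaving the tree is C–E (18); add E.
The 7th edge added is C–E.

C-E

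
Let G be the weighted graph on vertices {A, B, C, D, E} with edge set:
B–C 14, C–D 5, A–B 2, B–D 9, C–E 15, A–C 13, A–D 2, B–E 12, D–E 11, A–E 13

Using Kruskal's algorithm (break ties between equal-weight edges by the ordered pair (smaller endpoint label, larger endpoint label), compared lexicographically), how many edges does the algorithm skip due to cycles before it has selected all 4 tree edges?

1

Kruskal: consider edges lightest-first.
A–B (2): add. Components now {A,B} {C} {D} {E}
A–D (2): add. Components now {A,B,D} {C} {E}
C–D (5): add. Components now {A,B,C,D} {E}
B–D (9): skip — B and D already connected.
D–E (11): add. Components now {A,B,C,D,E}
Edges rejected before the tree was complete: 1.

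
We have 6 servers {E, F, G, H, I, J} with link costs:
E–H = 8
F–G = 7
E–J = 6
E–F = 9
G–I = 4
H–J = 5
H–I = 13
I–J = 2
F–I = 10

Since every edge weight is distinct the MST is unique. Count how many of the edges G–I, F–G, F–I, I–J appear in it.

Kruskal's algorithm — process edges by increasing weight (ties by edge label):
I–J (2): add — endpoints in different components.
G–I (4): add — endpoints in different components.
H–J (5): add — endpoints in different components.
E–J (6): add — endpoints in different components.
F–G (7): add — endpoints in different components.
MST edge set: {I–J, G–I, H–J, E–J, F–G}.
Of the listed edges, {G–I, F–G, I–J} are in the MST → 3.

3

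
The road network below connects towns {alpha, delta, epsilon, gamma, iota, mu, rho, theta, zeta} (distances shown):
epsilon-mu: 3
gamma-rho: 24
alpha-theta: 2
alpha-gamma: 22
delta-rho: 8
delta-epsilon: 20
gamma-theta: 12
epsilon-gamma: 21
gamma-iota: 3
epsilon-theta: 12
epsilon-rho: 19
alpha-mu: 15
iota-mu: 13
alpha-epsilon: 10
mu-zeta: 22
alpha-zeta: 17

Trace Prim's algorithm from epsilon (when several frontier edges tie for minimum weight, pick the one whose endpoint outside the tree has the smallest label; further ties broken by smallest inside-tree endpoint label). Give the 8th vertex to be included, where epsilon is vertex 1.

Grow the tree from epsilon using Prim:
Step 1: cheapest edge leaving the tree is epsilon-mu (3); add mu.
Step 2: cheapest edge leaving the tree is alpha-epsilon (10); add alpha.
Step 3: cheapest edge leaving the tree is alpha-theta (2); add theta.
Step 4: cheapest edge leaving the tree is gamma-theta (12); add gamma.
Step 5: cheapest edge leaving the tree is gamma-iota (3); add iota.
Step 6: cheapest edge leaving the tree is alpha-zeta (17); add zeta.
Step 7: cheapest edge leaving the tree is epsilon-rho (19); add rho.
Step 8: cheapest edge leaving the tree is delta-rho (8); add delta.
Vertex order: epsilon, mu, alpha, theta, gamma, iota, zeta, rho, delta. The 8th vertex is rho.

rho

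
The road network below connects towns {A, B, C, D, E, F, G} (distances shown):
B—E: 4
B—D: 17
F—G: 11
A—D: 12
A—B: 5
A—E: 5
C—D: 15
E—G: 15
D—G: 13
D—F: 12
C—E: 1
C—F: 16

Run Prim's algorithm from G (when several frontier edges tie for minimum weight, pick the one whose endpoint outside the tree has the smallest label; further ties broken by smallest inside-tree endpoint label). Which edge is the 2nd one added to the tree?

D-F

Prim, starting at G.
Step 1: cheapest edge leaving the tree is F—G (11); add F.
Step 2: cheapest edge leaving the tree is D—F (12); add D.
Step 3: cheapest edge leaving the tree is A—D (12); add A.
Step 4: cheapest edge leaving the tree is A—B (5); add B.
Step 5: cheapest edge leaving the tree is B—E (4); add E.
Step 6: cheapest edge leaving the tree is C—E (1); add C.
The 2nd edge added is D—F.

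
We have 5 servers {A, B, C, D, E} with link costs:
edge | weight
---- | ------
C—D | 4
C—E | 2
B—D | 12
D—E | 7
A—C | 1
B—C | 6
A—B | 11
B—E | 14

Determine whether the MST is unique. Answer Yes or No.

Yes

Kruskal's algorithm — process edges by increasing weight (ties by edge label):
A—C (1): add. Components now {A,C} {B} {D} {E}
C—E (2): add. Components now {A,C,E} {B} {D}
C—D (4): add. Components now {A,C,D,E} {B}
B—C (6): add. Components now {A,B,C,D,E}
Every non-tree edge has weight strictly greater than the heaviest edge on the tree path between its endpoints, so the MST is unique.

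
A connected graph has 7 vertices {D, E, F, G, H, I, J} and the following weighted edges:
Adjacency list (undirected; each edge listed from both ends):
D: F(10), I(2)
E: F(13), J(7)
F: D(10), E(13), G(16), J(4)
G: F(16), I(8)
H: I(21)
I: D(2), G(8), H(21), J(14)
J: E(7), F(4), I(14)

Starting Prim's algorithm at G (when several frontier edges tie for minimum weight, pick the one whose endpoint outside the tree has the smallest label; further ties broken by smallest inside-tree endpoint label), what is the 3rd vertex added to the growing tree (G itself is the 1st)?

Prim's algorithm from G:
Step 1: frontier [G—I 8, F—G 16] → take G—I (8); add I.
Step 2: frontier [F—G 16, D—I 2, I—J 14, H—I 21] → take D—I (2); add D.
Step 3: frontier [D—F 10, F—G 16, I—J 14, H—I 21] → take D—F (10); add F.
Step 4: frontier [F—J 4, E—F 13, I—J 14, H—I 21] → take F—J (4); add J.
Step 5: frontier [E—F 13, H—I 21, E—J 7] → take E—J (7); add E.
Step 6: frontier [H—I 21] → take H—I (21); add H.
Vertex order: G, I, D, F, J, E, H. The 3rd vertex is D.

D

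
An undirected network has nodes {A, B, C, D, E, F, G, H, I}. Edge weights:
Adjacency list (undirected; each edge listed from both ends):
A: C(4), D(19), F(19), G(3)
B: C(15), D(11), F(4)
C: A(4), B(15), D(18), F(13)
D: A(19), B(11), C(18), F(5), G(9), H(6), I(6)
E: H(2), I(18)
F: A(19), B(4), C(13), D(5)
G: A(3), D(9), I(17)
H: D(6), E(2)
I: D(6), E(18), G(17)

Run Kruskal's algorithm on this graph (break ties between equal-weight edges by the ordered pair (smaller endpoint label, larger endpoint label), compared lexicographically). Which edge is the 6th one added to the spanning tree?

Kruskal: consider edges lightest-first.
E–H (2): add — endpoints in different components.
A–G (3): add — endpoints in different components.
A–C (4): add — endpoints in different components.
B–F (4): add — endpoints in different components.
D–F (5): add — endpoints in different components.
D–H (6): add — endpoints in different components.
D–I (6): add — endpoints in different components.
D–G (9): add — endpoints in different components.
The 6th edge added is D–H.

D-H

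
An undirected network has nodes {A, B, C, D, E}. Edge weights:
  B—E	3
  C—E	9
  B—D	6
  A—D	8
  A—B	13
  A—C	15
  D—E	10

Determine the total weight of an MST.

Prim, starting at B.
Step 1: frontier [B—E 3, B—D 6, A—B 13] → take B—E (3); add E.
Step 2: frontier [B—D 6, A—B 13, C—E 9, D—E 10] → take B—D (6); add D.
Step 3: frontier [A—B 13, A—D 8, C—E 9] → take A—D (8); add A.
Step 4: frontier [A—C 15, C—E 9] → take C—E (9); add C.
MST edges: B—E, B—D, A—D, C—E; total weight 3+6+8+9 = 26.

26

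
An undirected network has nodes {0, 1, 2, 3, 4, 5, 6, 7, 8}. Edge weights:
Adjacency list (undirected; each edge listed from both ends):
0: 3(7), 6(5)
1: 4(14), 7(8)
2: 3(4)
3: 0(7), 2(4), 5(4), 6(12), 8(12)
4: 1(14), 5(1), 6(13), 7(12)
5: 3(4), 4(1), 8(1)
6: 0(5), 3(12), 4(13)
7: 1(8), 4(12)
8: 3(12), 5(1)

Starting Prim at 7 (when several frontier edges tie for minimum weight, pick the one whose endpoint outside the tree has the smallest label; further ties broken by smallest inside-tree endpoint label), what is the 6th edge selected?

2-3

Prim's algorithm from 7:
Step 1: cheapest edge leaving the tree is 1-7 (8); add 1.
Step 2: cheapest edge leaving the tree is 4-7 (12); add 4.
Step 3: cheapest edge leaving the tree is 4-5 (1); add 5.
Step 4: cheapest edge leaving the tree is 5-8 (1); add 8.
Step 5: cheapest edge leaving the tree is 3-5 (4); add 3.
Step 6: cheapest edge leaving the tree is 2-3 (4); add 2.
Step 7: cheapest edge leaving the tree is 0-3 (7); add 0.
Step 8: cheapest edge leaving the tree is 0-6 (5); add 6.
The 6th edge added is 2-3.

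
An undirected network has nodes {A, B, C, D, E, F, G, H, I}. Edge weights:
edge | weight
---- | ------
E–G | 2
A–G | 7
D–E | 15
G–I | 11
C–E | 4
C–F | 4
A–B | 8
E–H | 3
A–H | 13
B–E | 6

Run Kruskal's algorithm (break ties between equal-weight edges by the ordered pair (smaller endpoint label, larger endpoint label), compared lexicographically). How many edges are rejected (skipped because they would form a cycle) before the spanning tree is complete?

Sort edges by weight, then run Kruskal:
E–G (2): add — endpoints in different components.
E–H (3): add — endpoints in different components.
C–E (4): add — endpoints in different components.
C–F (4): add — endpoints in different components.
B–E (6): add — endpoints in different components.
A–G (7): add — endpoints in different components.
A–B (8): skip — A and B already connected.
G–I (11): add — endpoints in different components.
A–H (13): skip — A and H already connected.
D–E (15): add — endpoints in different components.
Edges rejected before the tree was complete: 2.

2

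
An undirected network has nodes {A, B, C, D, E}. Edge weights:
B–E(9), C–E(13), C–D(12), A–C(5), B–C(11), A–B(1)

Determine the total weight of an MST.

27

Sort edges by weight, then run Kruskal:
A–B (1): add — endpoints in different components.
A–C (5): add — endpoints in different components.
B–E (9): add — endpoints in different components.
B–C (11): skip — B and C already connected.
C–D (12): add — endpoints in different components.
MST edges: A–B, A–C, B–E, C–D; total weight 1+5+9+12 = 27.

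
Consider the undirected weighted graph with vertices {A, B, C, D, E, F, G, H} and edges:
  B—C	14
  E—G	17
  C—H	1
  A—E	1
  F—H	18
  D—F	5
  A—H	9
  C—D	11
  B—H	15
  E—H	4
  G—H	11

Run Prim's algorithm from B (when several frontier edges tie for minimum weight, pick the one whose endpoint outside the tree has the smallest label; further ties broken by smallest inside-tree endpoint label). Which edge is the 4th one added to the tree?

Prim, starting at B.
Step 1: cheapest edge leaving the tree is B—C (14); add C.
Step 2: cheapest edge leaving the tree is C—H (1); add H.
Step 3: cheapest edge leaving the tree is E—H (4); add E.
Step 4: cheapest edge leaving the tree is A—E (1); add A.
Step 5: cheapest edge leaving the tree is C—D (11); add D.
Step 6: cheapest edge leaving the tree is D—F (5); add F.
Step 7: cheapest edge leaving the tree is G—H (11); add G.
The 4th edge added is A—E.

A-E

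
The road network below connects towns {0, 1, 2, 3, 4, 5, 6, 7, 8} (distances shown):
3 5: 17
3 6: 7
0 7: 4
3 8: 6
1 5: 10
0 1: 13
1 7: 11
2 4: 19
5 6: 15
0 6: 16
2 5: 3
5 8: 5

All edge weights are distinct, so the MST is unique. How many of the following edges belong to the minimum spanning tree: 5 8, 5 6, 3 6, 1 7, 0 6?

Kruskal's algorithm — process edges by increasing weight (ties by edge label):
2 5 (3): add — endpoints in different components.
0 7 (4): add — endpoints in different components.
5 8 (5): add — endpoints in different components.
3 8 (6): add — endpoints in different components.
3 6 (7): add — endpoints in different components.
1 5 (10): add — endpoints in different components.
1 7 (11): add — endpoints in different components.
0 1 (13): skip — 0 and 1 already connected.
5 6 (15): skip — 5 and 6 already connected.
0 6 (16): skip — 0 and 6 already connected.
3 5 (17): skip — 3 and 5 already connected.
2 4 (19): add — endpoints in different components.
MST edge set: {2 5, 0 7, 5 8, 3 8, 3 6, 1 5, 1 7, 2 4}.
Of the listed edges, {5 8, 3 6, 1 7} are in the MST → 3.

3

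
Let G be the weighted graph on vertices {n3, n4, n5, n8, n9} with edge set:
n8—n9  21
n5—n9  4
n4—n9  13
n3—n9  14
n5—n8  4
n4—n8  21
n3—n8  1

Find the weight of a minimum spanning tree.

Prim, starting at n9.
Step 1: cheapest edge leaving the tree is n5—n9 (4); add n5.
Step 2: cheapest edge leaving the tree is n5—n8 (4); add n8.
Step 3: cheapest edge leaving the tree is n3—n8 (1); add n3.
Step 4: cheapest edge leaving the tree is n4—n9 (13); add n4.
MST edges: n5—n9, n5—n8, n3—n8, n4—n9; total weight 4+4+1+13 = 22.

22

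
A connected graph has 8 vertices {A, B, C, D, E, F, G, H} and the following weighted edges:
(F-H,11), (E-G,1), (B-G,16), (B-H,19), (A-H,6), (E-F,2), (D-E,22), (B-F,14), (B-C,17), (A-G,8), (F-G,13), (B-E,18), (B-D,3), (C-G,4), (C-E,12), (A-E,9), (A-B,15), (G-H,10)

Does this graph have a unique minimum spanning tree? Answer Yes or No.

Yes

Kruskal's algorithm — process edges by increasing weight (ties by edge label):
E-G (1): add — endpoints in different components.
E-F (2): add — endpoints in different components.
B-D (3): add — endpoints in different components.
C-G (4): add — endpoints in different components.
A-H (6): add — endpoints in different components.
A-G (8): add — endpoints in different components.
A-E (9): skip — A and E already connected.
G-H (10): skip — G and H already connected.
F-H (11): skip — F and H already connected.
C-E (12): skip — C and E already connected.
F-G (13): skip — F and G already connected.
B-F (14): add — endpoints in different components.
Every non-tree edge has weight strictly greater than the heaviest edge on the tree path between its endpoints, so the MST is unique.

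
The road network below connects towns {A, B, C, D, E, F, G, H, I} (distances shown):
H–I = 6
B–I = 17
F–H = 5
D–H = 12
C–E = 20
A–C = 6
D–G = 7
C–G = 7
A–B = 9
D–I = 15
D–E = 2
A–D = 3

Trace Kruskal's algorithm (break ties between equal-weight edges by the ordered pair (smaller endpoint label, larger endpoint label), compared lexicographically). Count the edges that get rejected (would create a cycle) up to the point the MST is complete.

1

Sort edges by weight, then run Kruskal:
D–E (2): add — endpoints in different components.
A–D (3): add — endpoints in different components.
F–H (5): add — endpoints in different components.
A–C (6): add — endpoints in different components.
H–I (6): add — endpoints in different components.
C–G (7): add — endpoints in different components.
D–G (7): skip — D and G already connected.
A–B (9): add — endpoints in different components.
D–H (12): add — endpoints in different components.
Edges rejected before the tree was complete: 1.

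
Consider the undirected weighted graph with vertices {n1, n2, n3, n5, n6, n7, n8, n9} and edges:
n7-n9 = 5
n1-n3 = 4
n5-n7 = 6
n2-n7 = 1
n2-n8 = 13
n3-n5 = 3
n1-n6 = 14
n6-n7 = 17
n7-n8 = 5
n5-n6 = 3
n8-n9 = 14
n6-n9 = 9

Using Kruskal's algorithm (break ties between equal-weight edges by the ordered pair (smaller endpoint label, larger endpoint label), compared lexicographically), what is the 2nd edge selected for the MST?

n3-n5

Sort edges by weight, then run Kruskal:
n2-n7 (1): add — endpoints in different components.
n3-n5 (3): add — endpoints in different components.
n5-n6 (3): add — endpoints in different components.
n1-n3 (4): add — endpoints in different components.
n7-n8 (5): add — endpoints in different components.
n7-n9 (5): add — endpoints in different components.
n5-n7 (6): add — endpoints in different components.
The 2nd edge added is n3-n5.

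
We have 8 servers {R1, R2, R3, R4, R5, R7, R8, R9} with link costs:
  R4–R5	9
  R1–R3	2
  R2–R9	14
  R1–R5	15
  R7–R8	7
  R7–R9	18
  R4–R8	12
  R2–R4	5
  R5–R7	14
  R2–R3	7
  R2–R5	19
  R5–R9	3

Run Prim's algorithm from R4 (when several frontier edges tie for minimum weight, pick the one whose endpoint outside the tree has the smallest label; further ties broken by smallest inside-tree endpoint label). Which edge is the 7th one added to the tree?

Prim, starting at R4.
Step 1: frontier [R2–R4 5, R4–R5 9, R4–R8 12] → take R2–R4 (5); add R2.
Step 2: frontier [R2–R3 7, R2–R9 14, R2–R5 19, R4–R5 9, R4–R8 12] → take R2–R3 (7); add R3.
Step 3: frontier [R2–R9 14, R2–R5 19, R1–R3 2, R4–R5 9, R4–R8 12] → take R1–R3 (2); add R1.
Step 4: frontier [R1–R5 15, R2–R9 14, R2–R5 19, R4–R5 9, R4–R8 12] → take R4–R5 (9); add R5.
Step 5: frontier [R2–R9 14, R4–R8 12, R5–R9 3, R5–R7 14] → take R5–R9 (3); add R9.
Step 6: frontier [R4–R8 12, R5–R7 14, R7–R9 18] → take R4–R8 (12); add R8.
Step 7: frontier [R5–R7 14, R7–R8 7, R7–R9 18] → take R7–R8 (7); add R7.
The 7th edge added is R7–R8.

R7-R8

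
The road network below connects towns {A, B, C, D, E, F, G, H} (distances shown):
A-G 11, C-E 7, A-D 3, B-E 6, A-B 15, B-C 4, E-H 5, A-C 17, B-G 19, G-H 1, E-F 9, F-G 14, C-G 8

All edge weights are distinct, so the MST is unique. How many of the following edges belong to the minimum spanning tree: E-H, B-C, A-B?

2

Kruskal's algorithm — process edges by increasing weight (ties by edge label):
G-H (1): add — endpoints in different components.
A-D (3): add — endpoints in different components.
B-C (4): add — endpoints in different components.
E-H (5): add — endpoints in different components.
B-E (6): add — endpoints in different components.
C-E (7): skip — C and E already connected.
C-G (8): skip — C and G already connected.
E-F (9): add — endpoints in different components.
A-G (11): add — endpoints in different components.
MST edge set: {G-H, A-D, B-C, E-H, B-E, E-F, A-G}.
Of the listed edges, {E-H, B-C} are in the MST → 2.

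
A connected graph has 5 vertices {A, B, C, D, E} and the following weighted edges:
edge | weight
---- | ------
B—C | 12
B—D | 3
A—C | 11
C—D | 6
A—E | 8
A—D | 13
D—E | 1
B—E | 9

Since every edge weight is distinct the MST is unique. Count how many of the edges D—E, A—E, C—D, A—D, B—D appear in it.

Sort edges by weight, then run Kruskal:
D—E (1): add — endpoints in different components.
B—D (3): add — endpoints in different components.
C—D (6): add — endpoints in different components.
A—E (8): add — endpoints in different components.
MST edge set: {D—E, B—D, C—D, A—E}.
Of the listed edges, {D—E, A—E, C—D, B—D} are in the MST → 4.

4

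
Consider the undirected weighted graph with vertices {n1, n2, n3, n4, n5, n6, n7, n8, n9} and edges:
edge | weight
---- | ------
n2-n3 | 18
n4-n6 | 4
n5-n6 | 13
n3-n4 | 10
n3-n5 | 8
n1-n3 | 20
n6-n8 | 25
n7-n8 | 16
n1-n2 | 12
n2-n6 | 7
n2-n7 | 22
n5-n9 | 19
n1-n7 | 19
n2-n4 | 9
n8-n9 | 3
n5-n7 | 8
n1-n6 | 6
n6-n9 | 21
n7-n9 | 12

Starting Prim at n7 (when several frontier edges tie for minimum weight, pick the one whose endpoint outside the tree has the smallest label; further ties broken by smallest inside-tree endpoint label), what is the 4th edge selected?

Prim, starting at n7.
Step 1: cheapest edge leaving the tree is n5-n7 (8); add n5.
Step 2: cheapest edge leaving the tree is n3-n5 (8); add n3.
Step 3: cheapest edge leaving the tree is n3-n4 (10); add n4.
Step 4: cheapest edge leaving the tree is n4-n6 (4); add n6.
Step 5: cheapest edge leaving the tree is n1-n6 (6); add n1.
Step 6: cheapest edge leaving the tree is n2-n6 (7); add n2.
Step 7: cheapest edge leaving the tree is n7-n9 (12); add n9.
Step 8: cheapest edge leaving the tree is n8-n9 (3); add n8.
The 4th edge added is n4-n6.

n4-n6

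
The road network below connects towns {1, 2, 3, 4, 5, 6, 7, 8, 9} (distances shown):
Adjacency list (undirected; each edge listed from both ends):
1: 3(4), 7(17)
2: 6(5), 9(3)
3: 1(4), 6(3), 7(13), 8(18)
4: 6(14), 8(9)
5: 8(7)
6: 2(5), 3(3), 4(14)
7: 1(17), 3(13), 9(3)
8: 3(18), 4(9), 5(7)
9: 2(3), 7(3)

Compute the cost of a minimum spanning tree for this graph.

48

Kruskal's algorithm — process edges by increasing weight (ties by edge label):
2—9 (3): add — endpoints in different components.
3—6 (3): add — endpoints in different components.
7—9 (3): add — endpoints in different components.
1—3 (4): add — endpoints in different components.
2—6 (5): add — endpoints in different components.
5—8 (7): add — endpoints in different components.
4—8 (9): add — endpoints in different components.
3—7 (13): skip — 3 and 7 already connected.
4—6 (14): add — endpoints in different components.
MST edges: 2—9, 3—6, 7—9, 1—3, 2—6, 5—8, 4—8, 4—6; total weight 3+3+3+4+5+7+9+14 = 48.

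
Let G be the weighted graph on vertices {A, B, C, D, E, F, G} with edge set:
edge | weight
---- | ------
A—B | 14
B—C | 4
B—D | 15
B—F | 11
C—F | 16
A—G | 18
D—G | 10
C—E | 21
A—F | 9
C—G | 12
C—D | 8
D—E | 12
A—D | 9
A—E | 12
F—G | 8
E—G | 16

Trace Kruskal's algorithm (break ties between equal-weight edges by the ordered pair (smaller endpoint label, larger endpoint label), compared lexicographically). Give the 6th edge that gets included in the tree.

A-E

Kruskal: consider edges lightest-first.
B—C (4): add — endpoints in different components.
C—D (8): add — endpoints in different components.
F—G (8): add — endpoints in different components.
A—D (9): add — endpoints in different components.
A—F (9): add — endpoints in different components.
D—G (10): skip — D and G already connected.
B—F (11): skip — B and F already connected.
A—E (12): add — endpoints in different components.
The 6th edge added is A—E.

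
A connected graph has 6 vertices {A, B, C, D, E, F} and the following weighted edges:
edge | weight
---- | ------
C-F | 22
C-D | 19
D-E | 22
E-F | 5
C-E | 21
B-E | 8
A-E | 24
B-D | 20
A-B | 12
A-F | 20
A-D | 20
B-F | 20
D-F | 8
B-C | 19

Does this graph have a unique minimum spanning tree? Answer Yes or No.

No

Sort edges by weight, then run Kruskal:
E-F (5): add. Components now {A} {B} {C} {D} {E,F}
B-E (8): add. Components now {A} {B,E,F} {C} {D}
D-F (8): add. Components now {A} {B,D,E,F} {C}
A-B (12): add. Components now {A,B,D,E,F} {C}
B-C (19): add. Components now {A,B,C,D,E,F}
Non-tree edge C-D has weight 19, equal to the heaviest edge on its tree cycle — swapping gives another MST of the same weight. Not unique.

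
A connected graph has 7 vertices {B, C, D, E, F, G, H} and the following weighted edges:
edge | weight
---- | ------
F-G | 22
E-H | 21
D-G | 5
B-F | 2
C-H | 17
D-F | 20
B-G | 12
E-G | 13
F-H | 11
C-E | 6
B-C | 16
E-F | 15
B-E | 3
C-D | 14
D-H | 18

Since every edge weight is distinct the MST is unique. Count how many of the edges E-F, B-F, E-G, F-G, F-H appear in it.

2

Sort edges by weight, then run Kruskal:
B-F (2): add. Components now {B,F} {C} {D} {E} {G} {H}
B-E (3): add. Components now {B,E,F} {C} {D} {G} {H}
D-G (5): add. Components now {B,E,F} {C} {D,G} {H}
C-E (6): add. Components now {B,C,E,F} {D,G} {H}
F-H (11): add. Components now {B,C,E,F,H} {D,G}
B-G (12): add. Components now {B,C,D,E,F,G,H}
MST edge set: {B-F, B-E, D-G, C-E, F-H, B-G}.
Of the listed edges, {B-F, F-H} are in the MST → 2.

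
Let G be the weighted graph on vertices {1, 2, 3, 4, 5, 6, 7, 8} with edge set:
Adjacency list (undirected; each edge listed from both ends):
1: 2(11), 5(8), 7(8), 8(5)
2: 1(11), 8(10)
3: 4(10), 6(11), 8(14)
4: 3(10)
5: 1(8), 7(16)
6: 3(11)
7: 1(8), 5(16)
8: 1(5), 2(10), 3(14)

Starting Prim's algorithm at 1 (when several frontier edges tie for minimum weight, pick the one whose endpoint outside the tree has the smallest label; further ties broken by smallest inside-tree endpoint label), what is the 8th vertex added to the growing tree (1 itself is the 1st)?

6

Grow the tree from 1 using Prim:
Step 1: frontier [1 8 5, 1 5 8, 1 7 8, 1 2 11] → take 1 8 (5); add 8.
Step 2: frontier [1 5 8, 1 7 8, 1 2 11, 2 8 10, 3 8 14] → take 1 5 (8); add 5.
Step 3: frontier [1 7 8, 1 2 11, 5 7 16, 2 8 10, 3 8 14] → take 1 7 (8); add 7.
Step 4: frontier [1 2 11, 2 8 10, 3 8 14] → take 2 8 (10); add 2.
Step 5: frontier [3 8 14] → take 3 8 (14); add 3.
Step 6: frontier [3 4 10, 3 6 11] → take 3 4 (10); add 4.
Step 7: frontier [3 6 11] → take 3 6 (11); add 6.
Vertex order: 1, 8, 5, 7, 2, 3, 4, 6. The 8th vertex is 6.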